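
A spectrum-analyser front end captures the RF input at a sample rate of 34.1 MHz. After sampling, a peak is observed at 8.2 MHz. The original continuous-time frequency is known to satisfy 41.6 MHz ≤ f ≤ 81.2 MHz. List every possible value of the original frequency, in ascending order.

Frequencies that alias to 8.2 MHz are k·fs ± 8.2 MHz for integer k ≥ 0.
k=0: 8.2 MHz.
k=1: 25.9 MHz, 42.3 MHz.
k=2: 60 MHz, 76.4 MHz.
k=3: 94.1 MHz, 110.5 MHz.
Within [41.6 MHz, 81.2 MHz]: 42.3 MHz, 60 MHz, 76.4 MHz.

42.3 MHz, 60 MHz, 76.4 MHz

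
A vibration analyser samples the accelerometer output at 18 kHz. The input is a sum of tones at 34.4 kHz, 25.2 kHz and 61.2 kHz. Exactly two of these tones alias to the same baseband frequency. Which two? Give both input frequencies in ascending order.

25.2 kHz, 61.2 kHz

fs/2 = 9 kHz.
34.4 kHz mod fs = 16.4 kHz.
16.4 kHz > fs/2 = 9 kHz, folds to fs − 16.4 kHz = 1.6 kHz.
25.2 kHz mod fs = 7.2 kHz.
7.2 kHz ≤ fs/2 = 9 kHz, appears at 7.2 kHz.
61.2 kHz mod fs = 7.2 kHz.
7.2 kHz ≤ fs/2 = 9 kHz, appears at 7.2 kHz.
25.2 kHz and 61.2 kHz both map to 7.2 kHz.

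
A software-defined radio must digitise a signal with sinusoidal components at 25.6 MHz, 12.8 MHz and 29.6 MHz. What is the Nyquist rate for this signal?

Highest-frequency component: 29.6 MHz.
Nyquist rate = 2 × 29.6 MHz = 59.2 MHz.

59.2 MHz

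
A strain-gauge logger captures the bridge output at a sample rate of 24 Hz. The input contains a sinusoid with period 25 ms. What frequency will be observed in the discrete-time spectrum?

T = 25 ms → f = 1/T = 40 Hz.
40 Hz mod fs = 16 Hz.
16 Hz > fs/2 = 12 Hz, folds to fs − 16 Hz = 8 Hz.

8 Hz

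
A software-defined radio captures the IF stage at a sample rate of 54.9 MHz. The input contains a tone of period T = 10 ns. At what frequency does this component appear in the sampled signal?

T = 10 ns → f = 1/T = 100 MHz.
100 MHz mod fs = 45.1 MHz.
45.1 MHz > fs/2 = 27.45 MHz, folds to fs − 45.1 MHz = 9.8 MHz.

9.8 MHz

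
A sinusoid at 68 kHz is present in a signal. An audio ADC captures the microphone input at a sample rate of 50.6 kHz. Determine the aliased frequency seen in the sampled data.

17.4 kHz

68 kHz mod fs = 17.4 kHz.
17.4 kHz ≤ fs/2 = 25.3 kHz, appears at 17.4 kHz.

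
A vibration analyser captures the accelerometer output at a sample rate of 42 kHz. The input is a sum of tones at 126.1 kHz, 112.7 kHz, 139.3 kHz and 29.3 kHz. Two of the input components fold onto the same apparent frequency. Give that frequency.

13.3 kHz

fs/2 = 21 kHz.
126.1 kHz mod fs = 0.1 kHz.
0.1 kHz ≤ fs/2 = 21 kHz, appears at 0.1 kHz.
112.7 kHz mod fs = 28.7 kHz.
28.7 kHz > fs/2 = 21 kHz, folds to fs − 28.7 kHz = 13.3 kHz.
139.3 kHz mod fs = 13.3 kHz.
13.3 kHz ≤ fs/2 = 21 kHz, appears at 13.3 kHz.
29.3 kHz > fs/2 = 21 kHz, folds to fs − 29.3 kHz = 12.7 kHz.
112.7 kHz and 139.3 kHz both map to 13.3 kHz.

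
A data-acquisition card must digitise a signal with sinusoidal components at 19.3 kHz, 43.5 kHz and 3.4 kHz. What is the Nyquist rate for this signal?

87 kHz

Highest-frequency component: 43.5 kHz.
Nyquist rate = 2 × 43.5 kHz = 87 kHz.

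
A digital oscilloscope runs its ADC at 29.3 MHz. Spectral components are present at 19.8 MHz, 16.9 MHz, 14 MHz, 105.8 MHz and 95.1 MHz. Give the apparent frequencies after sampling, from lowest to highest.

7.2 MHz, 9.5 MHz, 11.4 MHz, 12.4 MHz, 14 MHz

fs/2 = 14.65 MHz.
19.8 MHz > fs/2 = 14.65 MHz, folds to fs − 19.8 MHz = 9.5 MHz.
16.9 MHz > fs/2 = 14.65 MHz, folds to fs − 16.9 MHz = 12.4 MHz.
14 MHz ≤ fs/2 = 14.65 MHz, passes unchanged.
105.8 MHz mod fs = 17.9 MHz.
17.9 MHz > fs/2 = 14.65 MHz, folds to fs − 17.9 MHz = 11.4 MHz.
95.1 MHz mod fs = 7.2 MHz.
7.2 MHz ≤ fs/2 = 14.65 MHz, appears at 7.2 MHz.
Distinct values: {7.2 MHz, 9.5 MHz, 11.4 MHz, 12.4 MHz, 14 MHz}.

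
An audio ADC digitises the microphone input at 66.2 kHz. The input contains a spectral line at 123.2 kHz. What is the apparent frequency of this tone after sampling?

9.2 kHz

123.2 kHz mod fs = 57 kHz.
57 kHz > fs/2 = 33.1 kHz, folds to fs − 57 kHz = 9.2 kHz.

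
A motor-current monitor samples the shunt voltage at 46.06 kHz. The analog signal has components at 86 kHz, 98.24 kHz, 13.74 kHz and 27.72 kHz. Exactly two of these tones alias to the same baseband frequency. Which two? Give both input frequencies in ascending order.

86 kHz, 98.24 kHz

fs/2 = 23.03 kHz.
86 kHz mod fs = 39.94 kHz.
39.94 kHz > fs/2 = 23.03 kHz, folds to fs − 39.94 kHz = 6.12 kHz.
98.24 kHz mod fs = 6.12 kHz.
6.12 kHz ≤ fs/2 = 23.03 kHz, appears at 6.12 kHz.
13.74 kHz ≤ fs/2 = 23.03 kHz, passes unchanged.
27.72 kHz > fs/2 = 23.03 kHz, folds to fs − 27.72 kHz = 18.34 kHz.
86 kHz and 98.24 kHz both map to 6.12 kHz.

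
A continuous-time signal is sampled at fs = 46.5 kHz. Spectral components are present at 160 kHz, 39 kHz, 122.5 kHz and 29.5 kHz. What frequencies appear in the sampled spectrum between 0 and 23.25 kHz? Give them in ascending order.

7.5 kHz, 17 kHz, 20.5 kHz

fs/2 = 23.25 kHz.
160 kHz mod fs = 20.5 kHz.
20.5 kHz ≤ fs/2 = 23.25 kHz, appears at 20.5 kHz.
39 kHz > fs/2 = 23.25 kHz, folds to fs − 39 kHz = 7.5 kHz.
122.5 kHz mod fs = 29.5 kHz.
29.5 kHz > fs/2 = 23.25 kHz, folds to fs − 29.5 kHz = 17 kHz.
29.5 kHz > fs/2 = 23.25 kHz, folds to fs − 29.5 kHz = 17 kHz.
Distinct values: {7.5 kHz, 17 kHz, 20.5 kHz}.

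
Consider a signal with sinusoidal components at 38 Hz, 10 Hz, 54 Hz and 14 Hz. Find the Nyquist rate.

108 Hz

Highest-frequency component: 54 Hz.
Nyquist rate = 2 × 54 Hz = 108 Hz.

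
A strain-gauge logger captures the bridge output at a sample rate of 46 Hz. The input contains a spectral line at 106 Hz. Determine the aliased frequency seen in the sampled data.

14 Hz

106 Hz mod fs = 14 Hz.
14 Hz ≤ fs/2 = 23 Hz, appears at 14 Hz.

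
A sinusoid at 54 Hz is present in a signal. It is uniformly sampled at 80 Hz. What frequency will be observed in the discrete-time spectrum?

54 Hz > fs/2 = 40 Hz, folds to fs − 54 Hz = 26 Hz.

26 Hz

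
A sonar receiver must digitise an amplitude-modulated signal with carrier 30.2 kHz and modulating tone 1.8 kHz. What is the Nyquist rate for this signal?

AM sidebands sit at fc ± fm = 28.4 kHz and 32 kHz.
Highest-frequency component: 32 kHz.
Nyquist rate = 2 × 32 kHz = 64 kHz.

64 kHz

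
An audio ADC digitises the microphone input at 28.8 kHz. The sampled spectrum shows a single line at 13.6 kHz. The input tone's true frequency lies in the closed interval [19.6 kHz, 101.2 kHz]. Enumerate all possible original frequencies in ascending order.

42.4 kHz, 44 kHz, 71.2 kHz, 72.8 kHz, 100 kHz

Frequencies that alias to 13.6 kHz are k·fs ± 13.6 kHz for integer k ≥ 0.
k=0: 13.6 kHz.
k=1: 15.2 kHz, 42.4 kHz.
k=2: 44 kHz, 71.2 kHz.
k=3: 72.8 kHz, 100 kHz.
k=4: 101.6 kHz, 128.8 kHz.
Within [19.6 kHz, 101.2 kHz]: 42.4 kHz, 44 kHz, 71.2 kHz, 72.8 kHz, 100 kHz.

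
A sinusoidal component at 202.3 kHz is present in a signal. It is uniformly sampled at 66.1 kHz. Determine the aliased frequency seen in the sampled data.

202.3 kHz mod fs = 4 kHz.
4 kHz ≤ fs/2 = 33.05 kHz, appears at 4 kHz.

4 kHz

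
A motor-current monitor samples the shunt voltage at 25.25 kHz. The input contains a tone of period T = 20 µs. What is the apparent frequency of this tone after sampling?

0.5 kHz

T = 20 µs → f = 1/T = 50 kHz.
50 kHz mod fs = 24.75 kHz.
24.75 kHz > fs/2 = 12.625 kHz, folds to fs − 24.75 kHz = 0.5 kHz.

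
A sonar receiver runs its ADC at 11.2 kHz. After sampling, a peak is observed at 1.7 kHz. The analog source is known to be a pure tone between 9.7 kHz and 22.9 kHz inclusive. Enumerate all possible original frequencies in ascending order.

12.9 kHz, 20.7 kHz

Frequencies that alias to 1.7 kHz are k·fs ± 1.7 kHz for integer k ≥ 0.
k=0: 1.7 kHz.
k=1: 9.5 kHz, 12.9 kHz.
k=2: 20.7 kHz, 24.1 kHz.
k=3: 31.9 kHz, 35.3 kHz.
Within [9.7 kHz, 22.9 kHz]: 12.9 kHz, 20.7 kHz.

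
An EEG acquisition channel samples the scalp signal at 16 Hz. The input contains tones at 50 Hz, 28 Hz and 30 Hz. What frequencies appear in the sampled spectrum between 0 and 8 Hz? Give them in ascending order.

2 Hz, 4 Hz

fs/2 = 8 Hz.
50 Hz mod fs = 2 Hz.
2 Hz ≤ fs/2 = 8 Hz, appears at 2 Hz.
28 Hz mod fs = 12 Hz.
12 Hz > fs/2 = 8 Hz, folds to fs − 12 Hz = 4 Hz.
30 Hz mod fs = 14 Hz.
14 Hz > fs/2 = 8 Hz, folds to fs − 14 Hz = 2 Hz.
Distinct values: {2 Hz, 4 Hz}.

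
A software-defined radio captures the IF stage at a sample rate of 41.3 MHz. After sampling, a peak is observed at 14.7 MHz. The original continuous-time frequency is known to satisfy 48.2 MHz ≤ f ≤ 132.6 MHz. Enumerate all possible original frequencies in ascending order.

Frequencies that alias to 14.7 MHz are k·fs ± 14.7 MHz for integer k ≥ 0.
k=0: 14.7 MHz.
k=1: 26.6 MHz, 56 MHz.
k=2: 67.9 MHz, 97.3 MHz.
k=3: 109.2 MHz, 138.6 MHz.
k=4: 150.5 MHz, 179.9 MHz.
Within [48.2 MHz, 132.6 MHz]: 56 MHz, 67.9 MHz, 97.3 MHz, 109.2 MHz.

56 MHz, 67.9 MHz, 97.3 MHz, 109.2 MHz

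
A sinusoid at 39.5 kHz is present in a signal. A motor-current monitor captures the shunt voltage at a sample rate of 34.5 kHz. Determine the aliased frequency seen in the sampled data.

5 kHz

39.5 kHz mod fs = 5 kHz.
5 kHz ≤ fs/2 = 17.25 kHz, appears at 5 kHz.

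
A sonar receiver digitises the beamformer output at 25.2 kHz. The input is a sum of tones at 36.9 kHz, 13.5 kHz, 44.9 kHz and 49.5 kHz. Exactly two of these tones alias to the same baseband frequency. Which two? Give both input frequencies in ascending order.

fs/2 = 12.6 kHz.
36.9 kHz mod fs = 11.7 kHz.
11.7 kHz ≤ fs/2 = 12.6 kHz, appears at 11.7 kHz.
13.5 kHz > fs/2 = 12.6 kHz, folds to fs − 13.5 kHz = 11.7 kHz.
44.9 kHz mod fs = 19.7 kHz.
19.7 kHz > fs/2 = 12.6 kHz, folds to fs − 19.7 kHz = 5.5 kHz.
49.5 kHz mod fs = 24.3 kHz.
24.3 kHz > fs/2 = 12.6 kHz, folds to fs − 24.3 kHz = 0.9 kHz.
13.5 kHz and 36.9 kHz both map to 11.7 kHz.

13.5 kHz, 36.9 kHz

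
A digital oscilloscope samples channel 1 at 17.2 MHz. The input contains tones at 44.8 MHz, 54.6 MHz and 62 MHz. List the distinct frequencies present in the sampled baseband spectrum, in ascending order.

fs/2 = 8.6 MHz.
44.8 MHz mod fs = 10.4 MHz.
10.4 MHz > fs/2 = 8.6 MHz, folds to fs − 10.4 MHz = 6.8 MHz.
54.6 MHz mod fs = 3 MHz.
3 MHz ≤ fs/2 = 8.6 MHz, appears at 3 MHz.
62 MHz mod fs = 10.4 MHz.
10.4 MHz > fs/2 = 8.6 MHz, folds to fs − 10.4 MHz = 6.8 MHz.
Distinct values: {3 MHz, 6.8 MHz}.

3 MHz, 6.8 MHz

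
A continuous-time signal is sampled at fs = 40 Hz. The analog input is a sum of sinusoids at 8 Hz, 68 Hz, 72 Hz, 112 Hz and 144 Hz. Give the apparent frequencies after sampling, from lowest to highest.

8 Hz, 12 Hz, 16 Hz

fs/2 = 20 Hz.
8 Hz ≤ fs/2 = 20 Hz, passes unchanged.
68 Hz mod fs = 28 Hz.
28 Hz > fs/2 = 20 Hz, folds to fs − 28 Hz = 12 Hz.
72 Hz mod fs = 32 Hz.
32 Hz > fs/2 = 20 Hz, folds to fs − 32 Hz = 8 Hz.
112 Hz mod fs = 32 Hz.
32 Hz > fs/2 = 20 Hz, folds to fs − 32 Hz = 8 Hz.
144 Hz mod fs = 24 Hz.
24 Hz > fs/2 = 20 Hz, folds to fs − 24 Hz = 16 Hz.
Distinct values: {8 Hz, 12 Hz, 16 Hz}.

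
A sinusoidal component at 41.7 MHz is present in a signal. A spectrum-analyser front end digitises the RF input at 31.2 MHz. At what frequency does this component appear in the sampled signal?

41.7 MHz mod fs = 10.5 MHz.
10.5 MHz ≤ fs/2 = 15.6 MHz, appears at 10.5 MHz.

10.5 MHz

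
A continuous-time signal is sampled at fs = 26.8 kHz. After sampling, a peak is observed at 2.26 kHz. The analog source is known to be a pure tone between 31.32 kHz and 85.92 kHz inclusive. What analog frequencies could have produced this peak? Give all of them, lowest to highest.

Frequencies that alias to 2.26 kHz are k·fs ± 2.26 kHz for integer k ≥ 0.
k=0: 2.26 kHz.
k=1: 24.54 kHz, 29.06 kHz.
k=2: 51.34 kHz, 55.86 kHz.
k=3: 78.14 kHz, 82.66 kHz.
k=4: 104.94 kHz, 109.46 kHz.
Within [31.32 kHz, 85.92 kHz]: 51.34 kHz, 55.86 kHz, 78.14 kHz, 82.66 kHz.

51.34 kHz, 55.86 kHz, 78.14 kHz, 82.66 kHz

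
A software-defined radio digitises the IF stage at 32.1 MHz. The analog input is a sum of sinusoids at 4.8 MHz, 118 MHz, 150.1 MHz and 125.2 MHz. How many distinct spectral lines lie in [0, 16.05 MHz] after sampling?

fs/2 = 16.05 MHz.
4.8 MHz ≤ fs/2 = 16.05 MHz, passes unchanged.
118 MHz mod fs = 21.7 MHz.
21.7 MHz > fs/2 = 16.05 MHz, folds to fs − 21.7 MHz = 10.4 MHz.
150.1 MHz mod fs = 21.7 MHz.
21.7 MHz > fs/2 = 16.05 MHz, folds to fs − 21.7 MHz = 10.4 MHz.
125.2 MHz mod fs = 28.9 MHz.
28.9 MHz > fs/2 = 16.05 MHz, folds to fs − 28.9 MHz = 3.2 MHz.
Distinct values: {3.2 MHz, 4.8 MHz, 10.4 MHz} → 3.

3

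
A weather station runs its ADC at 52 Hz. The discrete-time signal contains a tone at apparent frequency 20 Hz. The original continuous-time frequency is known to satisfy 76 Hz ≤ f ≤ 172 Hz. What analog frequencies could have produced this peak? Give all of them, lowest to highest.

Frequencies that alias to 20 Hz are k·fs ± 20 Hz for integer k ≥ 0.
k=0: 20 Hz.
k=1: 32 Hz, 72 Hz.
k=2: 84 Hz, 124 Hz.
k=3: 136 Hz, 176 Hz.
k=4: 188 Hz, 228 Hz.
Within [76 Hz, 172 Hz]: 84 Hz, 124 Hz, 136 Hz.

84 Hz, 124 Hz, 136 Hz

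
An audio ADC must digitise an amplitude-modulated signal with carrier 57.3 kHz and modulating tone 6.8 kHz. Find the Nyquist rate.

AM sidebands sit at fc ± fm = 50.5 kHz and 64.1 kHz.
Highest-frequency component: 64.1 kHz.
Nyquist rate = 2 × 64.1 kHz = 128.2 kHz.

128.2 kHz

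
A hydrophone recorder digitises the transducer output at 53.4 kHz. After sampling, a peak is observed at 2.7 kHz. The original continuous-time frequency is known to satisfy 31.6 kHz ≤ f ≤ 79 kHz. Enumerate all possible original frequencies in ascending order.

Frequencies that alias to 2.7 kHz are k·fs ± 2.7 kHz for integer k ≥ 0.
k=0: 2.7 kHz.
k=1: 50.7 kHz, 56.1 kHz.
k=2: 104.1 kHz, 109.5 kHz.
Within [31.6 kHz, 79 kHz]: 50.7 kHz, 56.1 kHz.

50.7 kHz, 56.1 kHz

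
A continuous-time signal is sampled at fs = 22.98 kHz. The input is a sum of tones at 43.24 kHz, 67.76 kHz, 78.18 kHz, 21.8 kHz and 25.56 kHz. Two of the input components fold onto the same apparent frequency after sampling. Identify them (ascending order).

fs/2 = 11.49 kHz.
43.24 kHz mod fs = 20.26 kHz.
20.26 kHz > fs/2 = 11.49 kHz, folds to fs − 20.26 kHz = 2.72 kHz.
67.76 kHz mod fs = 21.8 kHz.
21.8 kHz > fs/2 = 11.49 kHz, folds to fs − 21.8 kHz = 1.18 kHz.
78.18 kHz mod fs = 9.24 kHz.
9.24 kHz ≤ fs/2 = 11.49 kHz, appears at 9.24 kHz.
21.8 kHz > fs/2 = 11.49 kHz, folds to fs − 21.8 kHz = 1.18 kHz.
25.56 kHz mod fs = 2.58 kHz.
2.58 kHz ≤ fs/2 = 11.49 kHz, appears at 2.58 kHz.
21.8 kHz and 67.76 kHz both map to 1.18 kHz.

21.8 kHz, 67.76 kHz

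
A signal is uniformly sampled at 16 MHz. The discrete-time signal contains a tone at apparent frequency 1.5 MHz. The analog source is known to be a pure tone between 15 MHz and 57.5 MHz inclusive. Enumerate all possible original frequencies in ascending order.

17.5 MHz, 30.5 MHz, 33.5 MHz, 46.5 MHz, 49.5 MHz

Frequencies that alias to 1.5 MHz are k·fs ± 1.5 MHz for integer k ≥ 0.
k=0: 1.5 MHz.
k=1: 14.5 MHz, 17.5 MHz.
k=2: 30.5 MHz, 33.5 MHz.
k=3: 46.5 MHz, 49.5 MHz.
k=4: 62.5 MHz, 65.5 MHz.
Within [15 MHz, 57.5 MHz]: 17.5 MHz, 30.5 MHz, 33.5 MHz, 46.5 MHz, 49.5 MHz.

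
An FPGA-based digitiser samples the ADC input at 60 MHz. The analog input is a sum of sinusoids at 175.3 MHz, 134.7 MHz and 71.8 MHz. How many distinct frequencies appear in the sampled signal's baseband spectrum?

3

fs/2 = 30 MHz.
175.3 MHz mod fs = 55.3 MHz.
55.3 MHz > fs/2 = 30 MHz, folds to fs − 55.3 MHz = 4.7 MHz.
134.7 MHz mod fs = 14.7 MHz.
14.7 MHz ≤ fs/2 = 30 MHz, appears at 14.7 MHz.
71.8 MHz mod fs = 11.8 MHz.
11.8 MHz ≤ fs/2 = 30 MHz, appears at 11.8 MHz.
Distinct values: {4.7 MHz, 11.8 MHz, 14.7 MHz} → 3.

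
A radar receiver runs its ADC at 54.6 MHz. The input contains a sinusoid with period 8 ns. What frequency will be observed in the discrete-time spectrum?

T = 8 ns → f = 1/T = 125 MHz.
125 MHz mod fs = 15.8 MHz.
15.8 MHz ≤ fs/2 = 27.3 MHz, appears at 15.8 MHz.

15.8 MHz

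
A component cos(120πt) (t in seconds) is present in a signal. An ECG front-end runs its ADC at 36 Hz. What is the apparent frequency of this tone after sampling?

ω = 120π rad/s → f = ω/(2π) = 60 Hz.
60 Hz mod fs = 24 Hz.
24 Hz > fs/2 = 18 Hz, folds to fs − 24 Hz = 12 Hz.

12 Hz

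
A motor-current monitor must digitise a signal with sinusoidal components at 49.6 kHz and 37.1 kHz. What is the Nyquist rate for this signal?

99.2 kHz

Highest-frequency component: 49.6 kHz.
Nyquist rate = 2 × 49.6 kHz = 99.2 kHz.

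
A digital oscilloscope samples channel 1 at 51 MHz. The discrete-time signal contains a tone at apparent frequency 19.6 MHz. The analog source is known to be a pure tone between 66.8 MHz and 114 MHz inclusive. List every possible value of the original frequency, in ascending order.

70.6 MHz, 82.4 MHz

Frequencies that alias to 19.6 MHz are k·fs ± 19.6 MHz for integer k ≥ 0.
k=0: 19.6 MHz.
k=1: 31.4 MHz, 70.6 MHz.
k=2: 82.4 MHz, 121.6 MHz.
k=3: 133.4 MHz, 172.6 MHz.
Within [66.8 MHz, 114 MHz]: 70.6 MHz, 82.4 MHz.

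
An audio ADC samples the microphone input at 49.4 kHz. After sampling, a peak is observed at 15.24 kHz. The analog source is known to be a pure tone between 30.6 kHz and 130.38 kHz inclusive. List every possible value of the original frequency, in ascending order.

34.16 kHz, 64.64 kHz, 83.56 kHz, 114.04 kHz

Frequencies that alias to 15.24 kHz are k·fs ± 15.24 kHz for integer k ≥ 0.
k=0: 15.24 kHz.
k=1: 34.16 kHz, 64.64 kHz.
k=2: 83.56 kHz, 114.04 kHz.
k=3: 132.96 kHz, 163.44 kHz.
Within [30.6 kHz, 130.38 kHz]: 34.16 kHz, 64.64 kHz, 83.56 kHz, 114.04 kHz.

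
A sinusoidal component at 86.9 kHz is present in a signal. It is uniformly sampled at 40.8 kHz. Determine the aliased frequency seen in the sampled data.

5.3 kHz

86.9 kHz mod fs = 5.3 kHz.
5.3 kHz ≤ fs/2 = 20.4 kHz, appears at 5.3 kHz.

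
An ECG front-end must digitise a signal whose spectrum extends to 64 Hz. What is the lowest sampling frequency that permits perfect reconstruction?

Nyquist rate = 2 × 64 Hz = 128 Hz.

128 Hz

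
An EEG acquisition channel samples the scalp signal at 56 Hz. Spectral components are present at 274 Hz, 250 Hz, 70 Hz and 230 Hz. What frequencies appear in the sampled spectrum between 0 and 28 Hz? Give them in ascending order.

6 Hz, 14 Hz, 26 Hz

fs/2 = 28 Hz.
274 Hz mod fs = 50 Hz.
50 Hz > fs/2 = 28 Hz, folds to fs − 50 Hz = 6 Hz.
250 Hz mod fs = 26 Hz.
26 Hz ≤ fs/2 = 28 Hz, appears at 26 Hz.
70 Hz mod fs = 14 Hz.
14 Hz ≤ fs/2 = 28 Hz, appears at 14 Hz.
230 Hz mod fs = 6 Hz.
6 Hz ≤ fs/2 = 28 Hz, appears at 6 Hz.
Distinct values: {6 Hz, 14 Hz, 26 Hz}.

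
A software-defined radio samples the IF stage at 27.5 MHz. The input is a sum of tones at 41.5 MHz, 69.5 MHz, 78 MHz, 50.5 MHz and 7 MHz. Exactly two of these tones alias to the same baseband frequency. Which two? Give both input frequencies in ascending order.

50.5 MHz, 78 MHz

fs/2 = 13.75 MHz.
41.5 MHz mod fs = 14 MHz.
14 MHz > fs/2 = 13.75 MHz, folds to fs − 14 MHz = 13.5 MHz.
69.5 MHz mod fs = 14.5 MHz.
14.5 MHz > fs/2 = 13.75 MHz, folds to fs − 14.5 MHz = 13 MHz.
78 MHz mod fs = 23 MHz.
23 MHz > fs/2 = 13.75 MHz, folds to fs − 23 MHz = 4.5 MHz.
50.5 MHz mod fs = 23 MHz.
23 MHz > fs/2 = 13.75 MHz, folds to fs − 23 MHz = 4.5 MHz.
7 MHz ≤ fs/2 = 13.75 MHz, passes unchanged.
50.5 MHz and 78 MHz both map to 4.5 MHz.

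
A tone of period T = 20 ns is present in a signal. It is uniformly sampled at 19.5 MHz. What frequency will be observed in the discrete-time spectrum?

T = 20 ns → f = 1/T = 50 MHz.
50 MHz mod fs = 11 MHz.
11 MHz > fs/2 = 9.75 MHz, folds to fs − 11 MHz = 8.5 MHz.

8.5 MHz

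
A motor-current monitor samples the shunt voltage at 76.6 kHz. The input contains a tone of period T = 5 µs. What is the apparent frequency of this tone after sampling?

29.8 kHz

T = 5 µs → f = 1/T = 200 kHz.
200 kHz mod fs = 46.8 kHz.
46.8 kHz > fs/2 = 38.3 kHz, folds to fs − 46.8 kHz = 29.8 kHz.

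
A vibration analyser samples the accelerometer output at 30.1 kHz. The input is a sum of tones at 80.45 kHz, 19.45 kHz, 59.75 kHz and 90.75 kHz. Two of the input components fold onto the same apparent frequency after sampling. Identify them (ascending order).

59.75 kHz, 90.75 kHz

fs/2 = 15.05 kHz.
80.45 kHz mod fs = 20.25 kHz.
20.25 kHz > fs/2 = 15.05 kHz, folds to fs − 20.25 kHz = 9.85 kHz.
19.45 kHz > fs/2 = 15.05 kHz, folds to fs − 19.45 kHz = 10.65 kHz.
59.75 kHz mod fs = 29.65 kHz.
29.65 kHz > fs/2 = 15.05 kHz, folds to fs − 29.65 kHz = 0.45 kHz.
90.75 kHz mod fs = 0.45 kHz.
0.45 kHz ≤ fs/2 = 15.05 kHz, appears at 0.45 kHz.
59.75 kHz and 90.75 kHz both map to 0.45 kHz.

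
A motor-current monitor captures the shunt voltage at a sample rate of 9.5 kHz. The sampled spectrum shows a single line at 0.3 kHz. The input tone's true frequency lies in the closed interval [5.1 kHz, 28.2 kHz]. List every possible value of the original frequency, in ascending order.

Frequencies that alias to 0.3 kHz are k·fs ± 0.3 kHz for integer k ≥ 0.
k=0: 0.3 kHz.
k=1: 9.2 kHz, 9.8 kHz.
k=2: 18.7 kHz, 19.3 kHz.
k=3: 28.2 kHz, 28.8 kHz.
k=4: 37.7 kHz, 38.3 kHz.
Within [5.1 kHz, 28.2 kHz]: 9.2 kHz, 9.8 kHz, 18.7 kHz, 19.3 kHz, 28.2 kHz.

9.2 kHz, 9.8 kHz, 18.7 kHz, 19.3 kHz, 28.2 kHz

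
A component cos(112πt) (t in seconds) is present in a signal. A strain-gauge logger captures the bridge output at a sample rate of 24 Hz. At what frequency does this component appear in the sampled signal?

8 Hz

ω = 112π rad/s → f = ω/(2π) = 56 Hz.
56 Hz mod fs = 8 Hz.
8 Hz ≤ fs/2 = 12 Hz, appears at 8 Hz.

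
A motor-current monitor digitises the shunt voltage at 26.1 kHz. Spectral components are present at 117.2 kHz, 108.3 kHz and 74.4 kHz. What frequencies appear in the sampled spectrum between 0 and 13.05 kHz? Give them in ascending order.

3.9 kHz, 12.8 kHz

fs/2 = 13.05 kHz.
117.2 kHz mod fs = 12.8 kHz.
12.8 kHz ≤ fs/2 = 13.05 kHz, appears at 12.8 kHz.
108.3 kHz mod fs = 3.9 kHz.
3.9 kHz ≤ fs/2 = 13.05 kHz, appears at 3.9 kHz.
74.4 kHz mod fs = 22.2 kHz.
22.2 kHz > fs/2 = 13.05 kHz, folds to fs − 22.2 kHz = 3.9 kHz.
Distinct values: {3.9 kHz, 12.8 kHz}.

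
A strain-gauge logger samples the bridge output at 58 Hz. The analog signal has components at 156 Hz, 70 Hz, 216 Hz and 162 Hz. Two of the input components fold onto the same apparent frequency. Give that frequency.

fs/2 = 29 Hz.
156 Hz mod fs = 40 Hz.
40 Hz > fs/2 = 29 Hz, folds to fs − 40 Hz = 18 Hz.
70 Hz mod fs = 12 Hz.
12 Hz ≤ fs/2 = 29 Hz, appears at 12 Hz.
216 Hz mod fs = 42 Hz.
42 Hz > fs/2 = 29 Hz, folds to fs − 42 Hz = 16 Hz.
162 Hz mod fs = 46 Hz.
46 Hz > fs/2 = 29 Hz, folds to fs − 46 Hz = 12 Hz.
70 Hz and 162 Hz both map to 12 Hz.

12 Hz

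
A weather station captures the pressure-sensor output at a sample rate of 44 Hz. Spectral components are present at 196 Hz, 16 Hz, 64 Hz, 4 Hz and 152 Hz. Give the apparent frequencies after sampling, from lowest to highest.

4 Hz, 16 Hz, 20 Hz

fs/2 = 22 Hz.
196 Hz mod fs = 20 Hz.
20 Hz ≤ fs/2 = 22 Hz, appears at 20 Hz.
16 Hz ≤ fs/2 = 22 Hz, passes unchanged.
64 Hz mod fs = 20 Hz.
20 Hz ≤ fs/2 = 22 Hz, appears at 20 Hz.
4 Hz ≤ fs/2 = 22 Hz, passes unchanged.
152 Hz mod fs = 20 Hz.
20 Hz ≤ fs/2 = 22 Hz, appears at 20 Hz.
Distinct values: {4 Hz, 16 Hz, 20 Hz}.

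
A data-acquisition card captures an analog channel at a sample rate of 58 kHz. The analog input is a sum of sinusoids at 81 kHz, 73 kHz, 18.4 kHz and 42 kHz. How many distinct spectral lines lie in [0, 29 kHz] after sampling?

fs/2 = 29 kHz.
81 kHz mod fs = 23 kHz.
23 kHz ≤ fs/2 = 29 kHz, appears at 23 kHz.
73 kHz mod fs = 15 kHz.
15 kHz ≤ fs/2 = 29 kHz, appears at 15 kHz.
18.4 kHz ≤ fs/2 = 29 kHz, passes unchanged.
42 kHz > fs/2 = 29 kHz, folds to fs − 42 kHz = 16 kHz.
Distinct values: {15 kHz, 16 kHz, 18.4 kHz, 23 kHz} → 4.

4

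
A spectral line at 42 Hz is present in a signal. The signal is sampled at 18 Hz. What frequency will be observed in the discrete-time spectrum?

6 Hz

42 Hz mod fs = 6 Hz.
6 Hz ≤ fs/2 = 9 Hz, appears at 6 Hz.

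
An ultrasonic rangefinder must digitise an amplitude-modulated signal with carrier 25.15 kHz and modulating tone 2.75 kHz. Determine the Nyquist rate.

55.8 kHz

AM sidebands sit at fc ± fm = 22.4 kHz and 27.9 kHz.
Highest-frequency component: 27.9 kHz.
Nyquist rate = 2 × 27.9 kHz = 55.8 kHz.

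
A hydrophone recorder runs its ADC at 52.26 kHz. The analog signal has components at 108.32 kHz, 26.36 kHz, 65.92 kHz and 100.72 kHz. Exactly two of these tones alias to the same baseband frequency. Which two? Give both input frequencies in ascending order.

fs/2 = 26.13 kHz.
108.32 kHz mod fs = 3.8 kHz.
3.8 kHz ≤ fs/2 = 26.13 kHz, appears at 3.8 kHz.
26.36 kHz > fs/2 = 26.13 kHz, folds to fs − 26.36 kHz = 25.9 kHz.
65.92 kHz mod fs = 13.66 kHz.
13.66 kHz ≤ fs/2 = 26.13 kHz, appears at 13.66 kHz.
100.72 kHz mod fs = 48.46 kHz.
48.46 kHz > fs/2 = 26.13 kHz, folds to fs − 48.46 kHz = 3.8 kHz.
100.72 kHz and 108.32 kHz both map to 3.8 kHz.

100.72 kHz, 108.32 kHz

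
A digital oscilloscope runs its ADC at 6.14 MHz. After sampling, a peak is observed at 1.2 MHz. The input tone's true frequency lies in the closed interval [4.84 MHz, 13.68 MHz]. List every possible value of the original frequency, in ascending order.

Frequencies that alias to 1.2 MHz are k·fs ± 1.2 MHz for integer k ≥ 0.
k=0: 1.2 MHz.
k=1: 4.94 MHz, 7.34 MHz.
k=2: 11.08 MHz, 13.48 MHz.
k=3: 17.22 MHz, 19.62 MHz.
Within [4.84 MHz, 13.68 MHz]: 4.94 MHz, 7.34 MHz, 11.08 MHz, 13.48 MHz.

4.94 MHz, 7.34 MHz, 11.08 MHz, 13.48 MHz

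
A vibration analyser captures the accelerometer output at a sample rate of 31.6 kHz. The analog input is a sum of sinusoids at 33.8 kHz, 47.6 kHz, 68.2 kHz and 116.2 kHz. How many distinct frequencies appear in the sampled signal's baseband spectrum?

fs/2 = 15.8 kHz.
33.8 kHz mod fs = 2.2 kHz.
2.2 kHz ≤ fs/2 = 15.8 kHz, appears at 2.2 kHz.
47.6 kHz mod fs = 16 kHz.
16 kHz > fs/2 = 15.8 kHz, folds to fs − 16 kHz = 15.6 kHz.
68.2 kHz mod fs = 5 kHz.
5 kHz ≤ fs/2 = 15.8 kHz, appears at 5 kHz.
116.2 kHz mod fs = 21.4 kHz.
21.4 kHz > fs/2 = 15.8 kHz, folds to fs − 21.4 kHz = 10.2 kHz.
Distinct values: {2.2 kHz, 5 kHz, 10.2 kHz, 15.6 kHz} → 4.

4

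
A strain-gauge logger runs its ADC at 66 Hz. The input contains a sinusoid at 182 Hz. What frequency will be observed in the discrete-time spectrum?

182 Hz mod fs = 50 Hz.
50 Hz > fs/2 = 33 Hz, folds to fs − 50 Hz = 16 Hz.

16 Hz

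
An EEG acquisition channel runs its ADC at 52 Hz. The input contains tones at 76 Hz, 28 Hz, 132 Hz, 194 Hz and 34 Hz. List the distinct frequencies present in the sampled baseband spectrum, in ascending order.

14 Hz, 18 Hz, 24 Hz

fs/2 = 26 Hz.
76 Hz mod fs = 24 Hz.
24 Hz ≤ fs/2 = 26 Hz, appears at 24 Hz.
28 Hz > fs/2 = 26 Hz, folds to fs − 28 Hz = 24 Hz.
132 Hz mod fs = 28 Hz.
28 Hz > fs/2 = 26 Hz, folds to fs − 28 Hz = 24 Hz.
194 Hz mod fs = 38 Hz.
38 Hz > fs/2 = 26 Hz, folds to fs − 38 Hz = 14 Hz.
34 Hz > fs/2 = 26 Hz, folds to fs − 34 Hz = 18 Hz.
Distinct values: {14 Hz, 18 Hz, 24 Hz}.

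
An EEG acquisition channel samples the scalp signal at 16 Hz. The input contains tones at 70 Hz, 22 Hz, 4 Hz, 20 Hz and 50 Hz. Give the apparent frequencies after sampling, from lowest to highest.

fs/2 = 8 Hz.
70 Hz mod fs = 6 Hz.
6 Hz ≤ fs/2 = 8 Hz, appears at 6 Hz.
22 Hz mod fs = 6 Hz.
6 Hz ≤ fs/2 = 8 Hz, appears at 6 Hz.
4 Hz ≤ fs/2 = 8 Hz, passes unchanged.
20 Hz mod fs = 4 Hz.
4 Hz ≤ fs/2 = 8 Hz, appears at 4 Hz.
50 Hz mod fs = 2 Hz.
2 Hz ≤ fs/2 = 8 Hz, appears at 2 Hz.
Distinct values: {2 Hz, 4 Hz, 6 Hz}.

2 Hz, 4 Hz, 6 Hz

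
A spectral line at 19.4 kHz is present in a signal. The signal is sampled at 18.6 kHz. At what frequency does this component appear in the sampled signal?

19.4 kHz mod fs = 0.8 kHz.
0.8 kHz ≤ fs/2 = 9.3 kHz, appears at 0.8 kHz.

0.8 kHz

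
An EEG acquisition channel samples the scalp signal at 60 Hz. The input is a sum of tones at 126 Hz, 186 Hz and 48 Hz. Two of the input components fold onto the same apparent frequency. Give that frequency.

6 Hz

fs/2 = 30 Hz.
126 Hz mod fs = 6 Hz.
6 Hz ≤ fs/2 = 30 Hz, appears at 6 Hz.
186 Hz mod fs = 6 Hz.
6 Hz ≤ fs/2 = 30 Hz, appears at 6 Hz.
48 Hz > fs/2 = 30 Hz, folds to fs − 48 Hz = 12 Hz.
126 Hz and 186 Hz both map to 6 Hz.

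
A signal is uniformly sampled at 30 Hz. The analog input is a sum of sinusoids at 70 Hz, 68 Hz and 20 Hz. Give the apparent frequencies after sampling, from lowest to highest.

fs/2 = 15 Hz.
70 Hz mod fs = 10 Hz.
10 Hz ≤ fs/2 = 15 Hz, appears at 10 Hz.
68 Hz mod fs = 8 Hz.
8 Hz ≤ fs/2 = 15 Hz, appears at 8 Hz.
20 Hz > fs/2 = 15 Hz, folds to fs − 20 Hz = 10 Hz.
Distinct values: {8 Hz, 10 Hz}.

8 Hz, 10 Hz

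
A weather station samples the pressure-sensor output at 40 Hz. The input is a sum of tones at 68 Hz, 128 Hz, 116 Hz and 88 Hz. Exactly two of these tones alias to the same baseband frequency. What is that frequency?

fs/2 = 20 Hz.
68 Hz mod fs = 28 Hz.
28 Hz > fs/2 = 20 Hz, folds to fs − 28 Hz = 12 Hz.
128 Hz mod fs = 8 Hz.
8 Hz ≤ fs/2 = 20 Hz, appears at 8 Hz.
116 Hz mod fs = 36 Hz.
36 Hz > fs/2 = 20 Hz, folds to fs − 36 Hz = 4 Hz.
88 Hz mod fs = 8 Hz.
8 Hz ≤ fs/2 = 20 Hz, appears at 8 Hz.
88 Hz and 128 Hz both map to 8 Hz.

8 Hz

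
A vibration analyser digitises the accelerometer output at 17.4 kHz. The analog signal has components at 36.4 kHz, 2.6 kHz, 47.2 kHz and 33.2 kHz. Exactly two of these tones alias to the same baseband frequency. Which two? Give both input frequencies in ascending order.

33.2 kHz, 36.4 kHz

fs/2 = 8.7 kHz.
36.4 kHz mod fs = 1.6 kHz.
1.6 kHz ≤ fs/2 = 8.7 kHz, appears at 1.6 kHz.
2.6 kHz ≤ fs/2 = 8.7 kHz, passes unchanged.
47.2 kHz mod fs = 12.4 kHz.
12.4 kHz > fs/2 = 8.7 kHz, folds to fs − 12.4 kHz = 5 kHz.
33.2 kHz mod fs = 15.8 kHz.
15.8 kHz > fs/2 = 8.7 kHz, folds to fs − 15.8 kHz = 1.6 kHz.
33.2 kHz and 36.4 kHz both map to 1.6 kHz.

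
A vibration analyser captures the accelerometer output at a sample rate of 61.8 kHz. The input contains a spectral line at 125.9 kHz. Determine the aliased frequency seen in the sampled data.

125.9 kHz mod fs = 2.3 kHz.
2.3 kHz ≤ fs/2 = 30.9 kHz, appears at 2.3 kHz.

2.3 kHz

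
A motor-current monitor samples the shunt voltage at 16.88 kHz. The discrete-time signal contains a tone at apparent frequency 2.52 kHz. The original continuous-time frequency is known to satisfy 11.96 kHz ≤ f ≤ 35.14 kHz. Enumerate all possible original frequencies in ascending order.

Frequencies that alias to 2.52 kHz are k·fs ± 2.52 kHz for integer k ≥ 0.
k=0: 2.52 kHz.
k=1: 14.36 kHz, 19.4 kHz.
k=2: 31.24 kHz, 36.28 kHz.
k=3: 48.12 kHz, 53.16 kHz.
Within [11.96 kHz, 35.14 kHz]: 14.36 kHz, 19.4 kHz, 31.24 kHz.

14.36 kHz, 19.4 kHz, 31.24 kHz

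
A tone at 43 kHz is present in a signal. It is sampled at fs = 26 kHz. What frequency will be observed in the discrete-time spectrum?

43 kHz mod fs = 17 kHz.
17 kHz > fs/2 = 13 kHz, folds to fs − 17 kHz = 9 kHz.

9 kHz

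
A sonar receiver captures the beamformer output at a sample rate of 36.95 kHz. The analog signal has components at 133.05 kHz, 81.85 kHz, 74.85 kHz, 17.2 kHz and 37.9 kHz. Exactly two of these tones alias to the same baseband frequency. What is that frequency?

fs/2 = 18.475 kHz.
133.05 kHz mod fs = 22.2 kHz.
22.2 kHz > fs/2 = 18.475 kHz, folds to fs − 22.2 kHz = 14.75 kHz.
81.85 kHz mod fs = 7.95 kHz.
7.95 kHz ≤ fs/2 = 18.475 kHz, appears at 7.95 kHz.
74.85 kHz mod fs = 0.95 kHz.
0.95 kHz ≤ fs/2 = 18.475 kHz, appears at 0.95 kHz.
17.2 kHz ≤ fs/2 = 18.475 kHz, passes unchanged.
37.9 kHz mod fs = 0.95 kHz.
0.95 kHz ≤ fs/2 = 18.475 kHz, appears at 0.95 kHz.
37.9 kHz and 74.85 kHz both map to 0.95 kHz.

0.95 kHz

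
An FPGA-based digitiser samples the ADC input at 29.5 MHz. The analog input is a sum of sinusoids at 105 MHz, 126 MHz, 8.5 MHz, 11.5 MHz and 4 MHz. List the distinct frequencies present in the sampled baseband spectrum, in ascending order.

4 MHz, 8 MHz, 8.5 MHz, 11.5 MHz, 13 MHz

fs/2 = 14.75 MHz.
105 MHz mod fs = 16.5 MHz.
16.5 MHz > fs/2 = 14.75 MHz, folds to fs − 16.5 MHz = 13 MHz.
126 MHz mod fs = 8 MHz.
8 MHz ≤ fs/2 = 14.75 MHz, appears at 8 MHz.
8.5 MHz ≤ fs/2 = 14.75 MHz, passes unchanged.
11.5 MHz ≤ fs/2 = 14.75 MHz, passes unchanged.
4 MHz ≤ fs/2 = 14.75 MHz, passes unchanged.
Distinct values: {4 MHz, 8 MHz, 8.5 MHz, 11.5 MHz, 13 MHz}.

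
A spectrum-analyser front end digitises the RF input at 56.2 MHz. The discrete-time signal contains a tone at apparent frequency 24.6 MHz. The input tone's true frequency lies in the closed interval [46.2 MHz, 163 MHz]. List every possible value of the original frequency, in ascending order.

Frequencies that alias to 24.6 MHz are k·fs ± 24.6 MHz for integer k ≥ 0.
k=0: 24.6 MHz.
k=1: 31.6 MHz, 80.8 MHz.
k=2: 87.8 MHz, 137 MHz.
k=3: 144 MHz, 193.2 MHz.
k=4: 200.2 MHz, 249.4 MHz.
Within [46.2 MHz, 163 MHz]: 80.8 MHz, 87.8 MHz, 137 MHz, 144 MHz.

80.8 MHz, 87.8 MHz, 137 MHz, 144 MHz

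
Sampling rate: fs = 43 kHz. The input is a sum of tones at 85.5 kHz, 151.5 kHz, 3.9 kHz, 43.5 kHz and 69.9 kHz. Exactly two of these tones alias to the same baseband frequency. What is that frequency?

fs/2 = 21.5 kHz.
85.5 kHz mod fs = 42.5 kHz.
42.5 kHz > fs/2 = 21.5 kHz, folds to fs − 42.5 kHz = 0.5 kHz.
151.5 kHz mod fs = 22.5 kHz.
22.5 kHz > fs/2 = 21.5 kHz, folds to fs − 22.5 kHz = 20.5 kHz.
3.9 kHz ≤ fs/2 = 21.5 kHz, passes unchanged.
43.5 kHz mod fs = 0.5 kHz.
0.5 kHz ≤ fs/2 = 21.5 kHz, appears at 0.5 kHz.
69.9 kHz mod fs = 26.9 kHz.
26.9 kHz > fs/2 = 21.5 kHz, folds to fs − 26.9 kHz = 16.1 kHz.
43.5 kHz and 85.5 kHz both map to 0.5 kHz.

0.5 kHz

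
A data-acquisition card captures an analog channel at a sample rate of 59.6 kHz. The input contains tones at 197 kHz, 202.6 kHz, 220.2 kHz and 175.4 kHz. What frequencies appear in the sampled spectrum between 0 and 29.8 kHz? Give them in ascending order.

fs/2 = 29.8 kHz.
197 kHz mod fs = 18.2 kHz.
18.2 kHz ≤ fs/2 = 29.8 kHz, appears at 18.2 kHz.
202.6 kHz mod fs = 23.8 kHz.
23.8 kHz ≤ fs/2 = 29.8 kHz, appears at 23.8 kHz.
220.2 kHz mod fs = 41.4 kHz.
41.4 kHz > fs/2 = 29.8 kHz, folds to fs − 41.4 kHz = 18.2 kHz.
175.4 kHz mod fs = 56.2 kHz.
56.2 kHz > fs/2 = 29.8 kHz, folds to fs − 56.2 kHz = 3.4 kHz.
Distinct values: {3.4 kHz, 18.2 kHz, 23.8 kHz}.

3.4 kHz, 18.2 kHz, 23.8 kHz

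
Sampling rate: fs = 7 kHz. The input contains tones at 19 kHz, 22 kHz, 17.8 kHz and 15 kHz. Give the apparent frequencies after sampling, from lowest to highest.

1 kHz, 2 kHz, 3.2 kHz

fs/2 = 3.5 kHz.
19 kHz mod fs = 5 kHz.
5 kHz > fs/2 = 3.5 kHz, folds to fs − 5 kHz = 2 kHz.
22 kHz mod fs = 1 kHz.
1 kHz ≤ fs/2 = 3.5 kHz, appears at 1 kHz.
17.8 kHz mod fs = 3.8 kHz.
3.8 kHz > fs/2 = 3.5 kHz, folds to fs − 3.8 kHz = 3.2 kHz.
15 kHz mod fs = 1 kHz.
1 kHz ≤ fs/2 = 3.5 kHz, appears at 1 kHz.
Distinct values: {1 kHz, 2 kHz, 3.2 kHz}.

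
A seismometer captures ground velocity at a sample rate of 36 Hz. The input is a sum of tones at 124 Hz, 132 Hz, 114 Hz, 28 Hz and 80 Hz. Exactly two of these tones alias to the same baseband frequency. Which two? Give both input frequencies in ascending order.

28 Hz, 80 Hz

fs/2 = 18 Hz.
124 Hz mod fs = 16 Hz.
16 Hz ≤ fs/2 = 18 Hz, appears at 16 Hz.
132 Hz mod fs = 24 Hz.
24 Hz > fs/2 = 18 Hz, folds to fs − 24 Hz = 12 Hz.
114 Hz mod fs = 6 Hz.
6 Hz ≤ fs/2 = 18 Hz, appears at 6 Hz.
28 Hz > fs/2 = 18 Hz, folds to fs − 28 Hz = 8 Hz.
80 Hz mod fs = 8 Hz.
8 Hz ≤ fs/2 = 18 Hz, appears at 8 Hz.
28 Hz and 80 Hz both map to 8 Hz.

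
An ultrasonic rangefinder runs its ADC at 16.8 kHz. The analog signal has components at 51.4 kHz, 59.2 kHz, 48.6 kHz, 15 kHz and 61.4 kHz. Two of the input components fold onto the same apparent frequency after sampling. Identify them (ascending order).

fs/2 = 8.4 kHz.
51.4 kHz mod fs = 1 kHz.
1 kHz ≤ fs/2 = 8.4 kHz, appears at 1 kHz.
59.2 kHz mod fs = 8.8 kHz.
8.8 kHz > fs/2 = 8.4 kHz, folds to fs − 8.8 kHz = 8 kHz.
48.6 kHz mod fs = 15 kHz.
15 kHz > fs/2 = 8.4 kHz, folds to fs − 15 kHz = 1.8 kHz.
15 kHz > fs/2 = 8.4 kHz, folds to fs − 15 kHz = 1.8 kHz.
61.4 kHz mod fs = 11 kHz.
11 kHz > fs/2 = 8.4 kHz, folds to fs − 11 kHz = 5.8 kHz.
15 kHz and 48.6 kHz both map to 1.8 kHz.

15 kHz, 48.6 kHz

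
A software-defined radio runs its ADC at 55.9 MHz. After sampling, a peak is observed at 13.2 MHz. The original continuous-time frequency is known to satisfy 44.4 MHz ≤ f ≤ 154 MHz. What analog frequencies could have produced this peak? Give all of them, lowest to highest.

Frequencies that alias to 13.2 MHz are k·fs ± 13.2 MHz for integer k ≥ 0.
k=0: 13.2 MHz.
k=1: 42.7 MHz, 69.1 MHz.
k=2: 98.6 MHz, 125 MHz.
k=3: 154.5 MHz, 180.9 MHz.
Within [44.4 MHz, 154 MHz]: 69.1 MHz, 98.6 MHz, 125 MHz.

69.1 MHz, 98.6 MHz, 125 MHz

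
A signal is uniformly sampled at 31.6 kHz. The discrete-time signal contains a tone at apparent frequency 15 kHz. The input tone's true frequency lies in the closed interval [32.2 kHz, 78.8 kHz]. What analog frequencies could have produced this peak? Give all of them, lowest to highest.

46.6 kHz, 48.2 kHz, 78.2 kHz

Frequencies that alias to 15 kHz are k·fs ± 15 kHz for integer k ≥ 0.
k=0: 15 kHz.
k=1: 16.6 kHz, 46.6 kHz.
k=2: 48.2 kHz, 78.2 kHz.
k=3: 79.8 kHz, 109.8 kHz.
Within [32.2 kHz, 78.8 kHz]: 46.6 kHz, 48.2 kHz, 78.2 kHz.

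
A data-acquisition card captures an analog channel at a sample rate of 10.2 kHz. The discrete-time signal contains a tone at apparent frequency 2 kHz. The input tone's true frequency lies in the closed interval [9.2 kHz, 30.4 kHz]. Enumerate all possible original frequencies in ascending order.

12.2 kHz, 18.4 kHz, 22.4 kHz, 28.6 kHz

Frequencies that alias to 2 kHz are k·fs ± 2 kHz for integer k ≥ 0.
k=0: 2 kHz.
k=1: 8.2 kHz, 12.2 kHz.
k=2: 18.4 kHz, 22.4 kHz.
k=3: 28.6 kHz, 32.6 kHz.
k=4: 38.8 kHz, 42.8 kHz.
Within [9.2 kHz, 30.4 kHz]: 12.2 kHz, 18.4 kHz, 22.4 kHz, 28.6 kHz.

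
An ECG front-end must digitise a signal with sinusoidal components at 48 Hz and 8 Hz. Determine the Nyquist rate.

96 Hz

Highest-frequency component: 48 Hz.
Nyquist rate = 2 × 48 Hz = 96 Hz.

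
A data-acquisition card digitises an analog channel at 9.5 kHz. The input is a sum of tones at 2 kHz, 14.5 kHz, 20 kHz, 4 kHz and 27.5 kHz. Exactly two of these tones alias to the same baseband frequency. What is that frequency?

fs/2 = 4.75 kHz.
2 kHz ≤ fs/2 = 4.75 kHz, passes unchanged.
14.5 kHz mod fs = 5 kHz.
5 kHz > fs/2 = 4.75 kHz, folds to fs − 5 kHz = 4.5 kHz.
20 kHz mod fs = 1 kHz.
1 kHz ≤ fs/2 = 4.75 kHz, appears at 1 kHz.
4 kHz ≤ fs/2 = 4.75 kHz, passes unchanged.
27.5 kHz mod fs = 8.5 kHz.
8.5 kHz > fs/2 = 4.75 kHz, folds to fs − 8.5 kHz = 1 kHz.
20 kHz and 27.5 kHz both map to 1 kHz.

1 kHz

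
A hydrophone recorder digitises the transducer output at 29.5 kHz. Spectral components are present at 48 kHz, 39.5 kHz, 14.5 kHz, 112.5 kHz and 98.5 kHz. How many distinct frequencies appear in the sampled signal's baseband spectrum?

4

fs/2 = 14.75 kHz.
48 kHz mod fs = 18.5 kHz.
18.5 kHz > fs/2 = 14.75 kHz, folds to fs − 18.5 kHz = 11 kHz.
39.5 kHz mod fs = 10 kHz.
10 kHz ≤ fs/2 = 14.75 kHz, appears at 10 kHz.
14.5 kHz ≤ fs/2 = 14.75 kHz, passes unchanged.
112.5 kHz mod fs = 24 kHz.
24 kHz > fs/2 = 14.75 kHz, folds to fs − 24 kHz = 5.5 kHz.
98.5 kHz mod fs = 10 kHz.
10 kHz ≤ fs/2 = 14.75 kHz, appears at 10 kHz.
Distinct values: {5.5 kHz, 10 kHz, 11 kHz, 14.5 kHz} → 4.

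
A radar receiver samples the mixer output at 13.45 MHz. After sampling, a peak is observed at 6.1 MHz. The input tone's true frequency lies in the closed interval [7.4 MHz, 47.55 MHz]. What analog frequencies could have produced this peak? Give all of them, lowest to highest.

Frequencies that alias to 6.1 MHz are k·fs ± 6.1 MHz for integer k ≥ 0.
k=0: 6.1 MHz.
k=1: 7.35 MHz, 19.55 MHz.
k=2: 20.8 MHz, 33 MHz.
k=3: 34.25 MHz, 46.45 MHz.
k=4: 47.7 MHz, 59.9 MHz.
Within [7.4 MHz, 47.55 MHz]: 19.55 MHz, 20.8 MHz, 33 MHz, 34.25 MHz, 46.45 MHz.

19.55 MHz, 20.8 MHz, 33 MHz, 34.25 MHz, 46.45 MHz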